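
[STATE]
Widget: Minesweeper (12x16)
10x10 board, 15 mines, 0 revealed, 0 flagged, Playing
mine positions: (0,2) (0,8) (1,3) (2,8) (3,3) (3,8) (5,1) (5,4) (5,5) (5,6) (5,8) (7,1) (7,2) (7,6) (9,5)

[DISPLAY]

■■■■■■■■■■  
■■■■■■■■■■  
■■■■■■■■■■  
■■■■■■■■■■  
■■■■■■■■■■  
■■■■■■■■■■  
■■■■■■■■■■  
■■■■■■■■■■  
■■■■■■■■■■  
■■■■■■■■■■  
            
            
            
            
            
            


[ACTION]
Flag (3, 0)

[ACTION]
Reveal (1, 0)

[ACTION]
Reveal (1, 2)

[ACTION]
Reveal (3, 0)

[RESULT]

 1■■■■■■■■  
 12■■■■■■■  
  2■■■■■■■  
  1■■■■■■■  
112■■■■■■■  
■■■■■■■■■■  
■■■■■■■■■■  
■■■■■■■■■■  
■■■■■■■■■■  
■■■■■■■■■■  
            
            
            
            
            
            


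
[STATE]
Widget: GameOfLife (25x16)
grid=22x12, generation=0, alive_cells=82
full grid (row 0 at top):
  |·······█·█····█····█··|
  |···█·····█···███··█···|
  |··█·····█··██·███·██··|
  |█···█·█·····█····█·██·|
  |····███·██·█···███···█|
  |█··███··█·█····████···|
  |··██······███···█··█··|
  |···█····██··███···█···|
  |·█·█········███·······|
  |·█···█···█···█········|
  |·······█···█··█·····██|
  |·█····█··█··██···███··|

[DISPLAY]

Gen: 0                   
·······█·█····█····█··   
···█·····█···███··█···   
··█·····█··██·███·██··   
█···█·█·····█····█·██·   
····███·██·█···███···█   
█··███··█·█····████···   
··██······███···█··█··   
···█····██··███···█···   
·█·█········███·······   
·█···█···█···█········   
·······█···█··█·····██   
·█····█··█··██···███··   
                         
                         
                         


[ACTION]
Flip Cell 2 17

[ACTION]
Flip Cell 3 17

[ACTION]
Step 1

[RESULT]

Gen: 1                   
········█····███······   
·········██·█·········   
···█·······██···██··█·   
···██·█·███·███····██·   
······█·████···█···██·   
··█···███···█·····█···   
··█·····█·█·█·█·█··█··   
···██····██···██······   
····█···██············   
··█···················   
······█·█·█···█···███·   
············██····███·   
                         
                         
                         


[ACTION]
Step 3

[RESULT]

Gen: 4                   
········█·█··███······   
········█·█··███······   
····█·███····█···█·██·   
··██·█·██····███·····█   
·······██···█···█·████   
······███·············   
···██···███·██·█······   
··█····██··█████······   
···██·····██████······   
·······███·········█··   
···················█··   
······················   
                         
                         
                         


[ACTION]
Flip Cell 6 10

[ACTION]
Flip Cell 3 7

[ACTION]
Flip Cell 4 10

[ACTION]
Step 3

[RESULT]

Gen: 7                   
················█·····   
····██·█···██···█·····   
···█···█···█··███·····   
···█··██····█······█··   
····██····██·······█·█   
·····█···█········██··   
········█···█·███·····   
······█·····██·██·····   
·······█········█·····   
·······██······█······   
··········█···█·······   
···········██·········   
                         
                         
                         


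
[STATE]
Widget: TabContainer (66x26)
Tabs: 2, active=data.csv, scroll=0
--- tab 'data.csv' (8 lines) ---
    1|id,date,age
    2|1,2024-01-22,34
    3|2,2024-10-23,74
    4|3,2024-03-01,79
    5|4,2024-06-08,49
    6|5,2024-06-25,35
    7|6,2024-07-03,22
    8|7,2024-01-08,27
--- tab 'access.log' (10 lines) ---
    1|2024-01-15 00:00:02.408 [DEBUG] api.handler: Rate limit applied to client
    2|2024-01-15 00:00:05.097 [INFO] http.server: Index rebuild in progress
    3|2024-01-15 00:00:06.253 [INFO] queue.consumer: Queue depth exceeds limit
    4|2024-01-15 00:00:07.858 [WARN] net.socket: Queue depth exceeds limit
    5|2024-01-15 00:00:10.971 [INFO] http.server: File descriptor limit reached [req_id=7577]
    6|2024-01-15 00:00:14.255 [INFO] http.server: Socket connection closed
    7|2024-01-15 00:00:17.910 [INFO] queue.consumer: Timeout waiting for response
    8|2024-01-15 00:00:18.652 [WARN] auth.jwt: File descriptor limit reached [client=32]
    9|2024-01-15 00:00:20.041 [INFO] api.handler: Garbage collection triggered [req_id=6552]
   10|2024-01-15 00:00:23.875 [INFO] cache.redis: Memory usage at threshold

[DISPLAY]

[data.csv]│ access.log                                            
──────────────────────────────────────────────────────────────────
id,date,age                                                       
1,2024-01-22,34                                                   
2,2024-10-23,74                                                   
3,2024-03-01,79                                                   
4,2024-06-08,49                                                   
5,2024-06-25,35                                                   
6,2024-07-03,22                                                   
7,2024-01-08,27                                                   
                                                                  
                                                                  
                                                                  
                                                                  
                                                                  
                                                                  
                                                                  
                                                                  
                                                                  
                                                                  
                                                                  
                                                                  
                                                                  
                                                                  
                                                                  
                                                                  


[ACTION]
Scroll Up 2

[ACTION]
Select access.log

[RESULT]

 data.csv │[access.log]                                           
──────────────────────────────────────────────────────────────────
2024-01-15 00:00:02.408 [DEBUG] api.handler: Rate limit applied to
2024-01-15 00:00:05.097 [INFO] http.server: Index rebuild in progr
2024-01-15 00:00:06.253 [INFO] queue.consumer: Queue depth exceeds
2024-01-15 00:00:07.858 [WARN] net.socket: Queue depth exceeds lim
2024-01-15 00:00:10.971 [INFO] http.server: File descriptor limit 
2024-01-15 00:00:14.255 [INFO] http.server: Socket connection clos
2024-01-15 00:00:17.910 [INFO] queue.consumer: Timeout waiting for
2024-01-15 00:00:18.652 [WARN] auth.jwt: File descriptor limit rea
2024-01-15 00:00:20.041 [INFO] api.handler: Garbage collection tri
2024-01-15 00:00:23.875 [INFO] cache.redis: Memory usage at thresh
                                                                  
                                                                  
                                                                  
                                                                  
                                                                  
                                                                  
                                                                  
                                                                  
                                                                  
                                                                  
                                                                  
                                                                  
                                                                  
                                                                  


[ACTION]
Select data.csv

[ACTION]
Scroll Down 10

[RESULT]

[data.csv]│ access.log                                            
──────────────────────────────────────────────────────────────────
7,2024-01-08,27                                                   
                                                                  
                                                                  
                                                                  
                                                                  
                                                                  
                                                                  
                                                                  
                                                                  
                                                                  
                                                                  
                                                                  
                                                                  
                                                                  
                                                                  
                                                                  
                                                                  
                                                                  
                                                                  
                                                                  
                                                                  
                                                                  
                                                                  
                                                                  


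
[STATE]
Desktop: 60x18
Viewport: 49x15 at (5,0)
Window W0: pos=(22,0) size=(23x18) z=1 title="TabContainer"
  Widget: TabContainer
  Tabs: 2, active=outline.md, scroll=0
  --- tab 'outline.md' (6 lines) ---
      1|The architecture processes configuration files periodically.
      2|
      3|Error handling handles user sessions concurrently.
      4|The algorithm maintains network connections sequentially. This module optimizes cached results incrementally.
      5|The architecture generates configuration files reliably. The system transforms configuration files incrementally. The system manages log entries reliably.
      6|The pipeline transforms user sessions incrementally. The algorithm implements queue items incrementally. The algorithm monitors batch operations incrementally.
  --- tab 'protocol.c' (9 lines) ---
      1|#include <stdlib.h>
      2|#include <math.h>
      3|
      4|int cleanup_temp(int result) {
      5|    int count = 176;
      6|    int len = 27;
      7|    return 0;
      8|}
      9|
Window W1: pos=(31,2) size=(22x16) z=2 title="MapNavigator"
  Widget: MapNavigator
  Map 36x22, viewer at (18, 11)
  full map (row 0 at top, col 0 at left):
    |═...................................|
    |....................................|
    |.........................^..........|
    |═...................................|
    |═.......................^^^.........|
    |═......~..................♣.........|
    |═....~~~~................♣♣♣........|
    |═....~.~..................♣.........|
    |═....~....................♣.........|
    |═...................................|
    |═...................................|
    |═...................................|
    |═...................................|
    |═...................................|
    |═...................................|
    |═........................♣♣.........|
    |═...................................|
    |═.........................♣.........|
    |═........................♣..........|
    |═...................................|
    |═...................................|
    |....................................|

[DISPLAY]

                 ┏━━━━━━━━━━━━━━━━━━━━━┓         
                 ┃ TabContainer        ┃         
                 ┠────────┏━━━━━━━━━━━━━━━━━━━━┓ 
                 ┃[outline┃ MapNavigator       ┃ 
                 ┃────────┠────────────────────┨ 
                 ┃The arch┃..................♣.┃ 
                 ┃        ┃~................♣♣♣┃ 
                 ┃Error ha┃..................♣.┃ 
                 ┃The algo┃..................♣.┃ 
                 ┃The arch┃....................┃ 
                 ┃The pipe┃....................┃ 
                 ┃        ┃..........@.........┃ 
                 ┃        ┃....................┃ 
                 ┃        ┃....................┃ 
                 ┃        ┃....................┃ 


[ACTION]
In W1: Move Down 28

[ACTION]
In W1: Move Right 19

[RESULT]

                 ┏━━━━━━━━━━━━━━━━━━━━━┓         
                 ┃ TabContainer        ┃         
                 ┠────────┏━━━━━━━━━━━━━━━━━━━━┓ 
                 ┃[outline┃ MapNavigator       ┃ 
                 ┃────────┠────────────────────┨ 
                 ┃The arch┃♣♣.........         ┃ 
                 ┃        ┃...........         ┃ 
                 ┃Error ha┃.♣.........         ┃ 
                 ┃The algo┃♣..........         ┃ 
                 ┃The arch┃...........         ┃ 
                 ┃The pipe┃...........         ┃ 
                 ┃        ┃..........@         ┃ 
                 ┃        ┃                    ┃ 
                 ┃        ┃                    ┃ 
                 ┃        ┃                    ┃ 


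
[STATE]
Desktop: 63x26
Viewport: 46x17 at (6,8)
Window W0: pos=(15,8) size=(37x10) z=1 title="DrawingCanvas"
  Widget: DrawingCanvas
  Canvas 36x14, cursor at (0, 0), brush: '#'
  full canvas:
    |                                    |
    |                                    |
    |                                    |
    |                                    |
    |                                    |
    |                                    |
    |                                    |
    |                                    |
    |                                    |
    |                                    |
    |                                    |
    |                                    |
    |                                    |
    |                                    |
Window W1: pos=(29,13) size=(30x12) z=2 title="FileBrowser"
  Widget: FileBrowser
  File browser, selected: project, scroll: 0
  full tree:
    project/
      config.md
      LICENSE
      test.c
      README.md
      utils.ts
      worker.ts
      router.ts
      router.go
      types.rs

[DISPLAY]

         ┏━━━━━━━━━━━━━━━━━━━━━━━━━━━━━━━━━━━┓
         ┃ DrawingCanvas                     ┃
         ┠───────────────────────────────────┨
         ┃+                                  ┃
         ┃                                   ┃
         ┃             ┏━━━━━━━━━━━━━━━━━━━━━━
         ┃             ┃ FileBrowser          
         ┃             ┠──────────────────────
         ┃             ┃> [-] project/        
         ┗━━━━━━━━━━━━━┃    config.md         
                       ┃    LICENSE           
                       ┃    test.c            
                       ┃    README.md         
                       ┃    utils.ts          
                       ┃    worker.ts         
                       ┃    router.ts         
                       ┗━━━━━━━━━━━━━━━━━━━━━━


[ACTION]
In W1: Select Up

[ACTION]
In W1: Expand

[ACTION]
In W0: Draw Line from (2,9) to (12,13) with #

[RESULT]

         ┏━━━━━━━━━━━━━━━━━━━━━━━━━━━━━━━━━━━┓
         ┃ DrawingCanvas                     ┃
         ┠───────────────────────────────────┨
         ┃+                                  ┃
         ┃                                   ┃
         ┃         #   ┏━━━━━━━━━━━━━━━━━━━━━━
         ┃         #   ┃ FileBrowser          
         ┃          #  ┠──────────────────────
         ┃          #  ┃> [-] project/        
         ┗━━━━━━━━━━━━━┃    config.md         
                       ┃    LICENSE           
                       ┃    test.c            
                       ┃    README.md         
                       ┃    utils.ts          
                       ┃    worker.ts         
                       ┃    router.ts         
                       ┗━━━━━━━━━━━━━━━━━━━━━━


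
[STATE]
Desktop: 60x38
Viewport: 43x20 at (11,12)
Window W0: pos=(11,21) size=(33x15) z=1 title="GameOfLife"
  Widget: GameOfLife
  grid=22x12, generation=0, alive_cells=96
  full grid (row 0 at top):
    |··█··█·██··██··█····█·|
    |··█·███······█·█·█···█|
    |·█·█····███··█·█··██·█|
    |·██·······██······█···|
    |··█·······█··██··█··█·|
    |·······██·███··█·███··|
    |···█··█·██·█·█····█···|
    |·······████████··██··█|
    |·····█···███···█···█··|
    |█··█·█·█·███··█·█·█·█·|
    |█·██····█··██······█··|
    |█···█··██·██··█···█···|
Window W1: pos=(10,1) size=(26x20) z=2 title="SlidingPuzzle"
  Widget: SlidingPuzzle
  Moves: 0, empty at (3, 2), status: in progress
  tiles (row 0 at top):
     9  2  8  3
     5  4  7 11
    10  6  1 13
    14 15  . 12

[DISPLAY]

└────┴────┴────┴────┘   ┃                  
Moves: 0                ┃                  
                        ┃                  
                        ┃                  
                        ┃                  
                        ┃                  
                        ┃                  
                        ┃                  
━━━━━━━━━━━━━━━━━━━━━━━━┛                  
┏━━━━━━━━━━━━━━━━━━━━━━━━━━━━━━━┓          
┃ GameOfLife                    ┃          
┠───────────────────────────────┨          
┃Gen: 0                         ┃          
┃··█·███······█·█·█···█         ┃          
┃·█·█····███··█·█··██·█         ┃          
┃·██·······██······█···         ┃          
┃··█·······█··██··█··█·         ┃          
┃·······██·███··█·███··         ┃          
┃···█··█·██·█·█····█···         ┃          
┃·······████████··██··█         ┃          


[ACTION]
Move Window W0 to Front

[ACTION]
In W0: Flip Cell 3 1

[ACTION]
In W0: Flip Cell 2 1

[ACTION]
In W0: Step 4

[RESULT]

└────┴────┴────┴────┘   ┃                  
Moves: 0                ┃                  
                        ┃                  
                        ┃                  
                        ┃                  
                        ┃                  
                        ┃                  
                        ┃                  
━━━━━━━━━━━━━━━━━━━━━━━━┛                  
┏━━━━━━━━━━━━━━━━━━━━━━━━━━━━━━━┓          
┃ GameOfLife                    ┃          
┠───────────────────────────────┨          
┃Gen: 4                         ┃          
┃·██············██·····         ┃          
┃·██············███····         ┃          
┃···············██·····         ┃          
┃···············██████·         ┃          
┃··············█·█████·         ┃          
┃····█████······██···█·         ┃          
┃···███·███····█···█·█·         ┃          


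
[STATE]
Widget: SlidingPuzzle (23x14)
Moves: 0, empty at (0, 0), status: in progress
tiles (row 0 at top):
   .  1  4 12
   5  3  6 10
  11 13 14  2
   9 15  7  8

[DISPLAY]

┌────┬────┬────┬────┐  
│    │  1 │  4 │ 12 │  
├────┼────┼────┼────┤  
│  5 │  3 │  6 │ 10 │  
├────┼────┼────┼────┤  
│ 11 │ 13 │ 14 │  2 │  
├────┼────┼────┼────┤  
│  9 │ 15 │  7 │  8 │  
└────┴────┴────┴────┘  
Moves: 0               
                       
                       
                       
                       


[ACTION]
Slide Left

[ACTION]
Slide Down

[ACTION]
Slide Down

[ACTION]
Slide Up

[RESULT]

┌────┬────┬────┬────┐  
│  1 │  3 │  4 │ 12 │  
├────┼────┼────┼────┤  
│  5 │    │  6 │ 10 │  
├────┼────┼────┼────┤  
│ 11 │ 13 │ 14 │  2 │  
├────┼────┼────┼────┤  
│  9 │ 15 │  7 │  8 │  
└────┴────┴────┴────┘  
Moves: 2               
                       
                       
                       
                       


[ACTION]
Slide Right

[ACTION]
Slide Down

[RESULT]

┌────┬────┬────┬────┐  
│    │  3 │  4 │ 12 │  
├────┼────┼────┼────┤  
│  1 │  5 │  6 │ 10 │  
├────┼────┼────┼────┤  
│ 11 │ 13 │ 14 │  2 │  
├────┼────┼────┼────┤  
│  9 │ 15 │  7 │  8 │  
└────┴────┴────┴────┘  
Moves: 4               
                       
                       
                       
                       


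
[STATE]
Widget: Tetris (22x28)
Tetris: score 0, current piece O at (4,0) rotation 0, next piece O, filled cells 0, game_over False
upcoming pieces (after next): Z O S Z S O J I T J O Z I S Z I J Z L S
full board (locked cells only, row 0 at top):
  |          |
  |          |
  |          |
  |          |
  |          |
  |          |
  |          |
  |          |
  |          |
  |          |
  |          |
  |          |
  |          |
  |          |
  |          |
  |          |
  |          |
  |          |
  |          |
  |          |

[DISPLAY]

    ▓▓    │Next:      
    ▓▓    │▓▓         
          │▓▓         
          │           
          │           
          │           
          │Score:     
          │0          
          │           
          │           
          │           
          │           
          │           
          │           
          │           
          │           
          │           
          │           
          │           
          │           
          │           
          │           
          │           
          │           
          │           
          │           
          │           
          │           


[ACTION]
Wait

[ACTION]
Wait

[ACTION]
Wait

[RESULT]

          │Next:      
          │▓▓         
          │▓▓         
    ▓▓    │           
    ▓▓    │           
          │           
          │Score:     
          │0          
          │           
          │           
          │           
          │           
          │           
          │           
          │           
          │           
          │           
          │           
          │           
          │           
          │           
          │           
          │           
          │           
          │           
          │           
          │           
          │           


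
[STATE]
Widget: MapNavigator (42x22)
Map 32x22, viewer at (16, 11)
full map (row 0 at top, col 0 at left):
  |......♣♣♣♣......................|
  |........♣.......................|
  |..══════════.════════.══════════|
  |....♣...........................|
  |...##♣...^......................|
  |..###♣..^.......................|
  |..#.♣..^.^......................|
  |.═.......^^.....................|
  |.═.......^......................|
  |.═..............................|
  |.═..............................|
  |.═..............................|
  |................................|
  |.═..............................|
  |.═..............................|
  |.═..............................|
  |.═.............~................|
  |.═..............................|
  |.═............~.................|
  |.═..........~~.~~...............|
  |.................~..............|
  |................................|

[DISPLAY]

     ......♣♣♣♣......................     
     ........♣.......................     
     ..══════════.════════.══════════     
     ....♣...........................     
     ...##♣...^......................     
     ..###♣..^.......................     
     ..#.♣..^.^......................     
     .═.......^^.....................     
     .═.......^......................     
     .═..............................     
     .═..............................     
     .═..............@...............     
     ................................     
     .═..............................     
     .═..............................     
     .═..............................     
     .═.............~................     
     .═..............................     
     .═............~.................     
     .═..........~~.~~...............     
     .................~..............     
     ................................     


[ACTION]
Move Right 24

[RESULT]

......................                    
......................                    
══.════════.══════════                    
......................                    
......................                    
......................                    
......................                    
^.....................                    
......................                    
......................                    
......................                    
.....................@                    
......................                    
......................                    
......................                    
......................                    
.....~................                    
......................                    
....~.................                    
..~~.~~...............                    
.......~..............                    
......................                    


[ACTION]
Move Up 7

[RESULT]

                                          
                                          
                                          
                                          
                                          
                                          
                                          
......................                    
......................                    
══.════════.══════════                    
......................                    
.....................@                    
......................                    
......................                    
^.....................                    
......................                    
......................                    
......................                    
......................                    
......................                    
......................                    
......................                    


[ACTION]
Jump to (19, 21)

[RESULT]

  .═..............................        
  .═..............................        
  ................................        
  .═..............................        
  .═..............................        
  .═..............................        
  .═.............~................        
  .═..............................        
  .═............~.................        
  .═..........~~.~~...............        
  .................~..............        
  ...................@............        
                                          
                                          
                                          
                                          
                                          
                                          
                                          
                                          
                                          
                                          


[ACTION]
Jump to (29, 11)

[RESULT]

♣♣......................                  
♣.......................                  
════.════════.══════════                  
........................                  
.^......................                  
^.......................                  
.^......................                  
.^^.....................                  
.^......................                  
........................                  
........................                  
.....................@..                  
........................                  
........................                  
........................                  
........................                  
.......~................                  
........................                  
......~.................                  
....~~.~~...............                  
.........~..............                  
........................                  


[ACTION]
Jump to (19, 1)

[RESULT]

                                          
                                          
                                          
                                          
                                          
                                          
                                          
                                          
                                          
                                          
  ......♣♣♣♣......................        
  ........♣..........@............        
  ..══════════.════════.══════════        
  ....♣...........................        
  ...##♣...^......................        
  ..###♣..^.......................        
  ..#.♣..^.^......................        
  .═.......^^.....................        
  .═.......^......................        
  .═..............................        
  .═..............................        
  .═..............................        


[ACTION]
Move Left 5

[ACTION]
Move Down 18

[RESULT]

       .═.......^......................   
       .═..............................   
       .═..............................   
       .═..............................   
       ................................   
       .═..............................   
       .═..............................   
       .═..............................   
       .═.............~................   
       .═..............................   
       .═............~.................   
       .═..........~~@~~...............   
       .................~..............   
       ................................   
                                          
                                          
                                          
                                          
                                          
                                          
                                          
                                          


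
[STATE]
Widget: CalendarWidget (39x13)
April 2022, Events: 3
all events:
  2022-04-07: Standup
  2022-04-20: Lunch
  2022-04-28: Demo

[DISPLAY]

               April 2022              
Mo Tu We Th Fr Sa Su                   
             1  2  3                   
 4  5  6  7*  8  9 10                  
11 12 13 14 15 16 17                   
18 19 20* 21 22 23 24                  
25 26 27 28* 29 30                     
                                       
                                       
                                       
                                       
                                       
                                       


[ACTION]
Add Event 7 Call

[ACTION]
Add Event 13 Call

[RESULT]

               April 2022              
Mo Tu We Th Fr Sa Su                   
             1  2  3                   
 4  5  6  7*  8  9 10                  
11 12 13* 14 15 16 17                  
18 19 20* 21 22 23 24                  
25 26 27 28* 29 30                     
                                       
                                       
                                       
                                       
                                       
                                       


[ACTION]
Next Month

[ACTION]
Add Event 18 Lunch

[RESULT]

                May 2022               
Mo Tu We Th Fr Sa Su                   
                   1                   
 2  3  4  5  6  7  8                   
 9 10 11 12 13 14 15                   
16 17 18* 19 20 21 22                  
23 24 25 26 27 28 29                   
30 31                                  
                                       
                                       
                                       
                                       
                                       


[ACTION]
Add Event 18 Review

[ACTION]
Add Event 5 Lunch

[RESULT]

                May 2022               
Mo Tu We Th Fr Sa Su                   
                   1                   
 2  3  4  5*  6  7  8                  
 9 10 11 12 13 14 15                   
16 17 18* 19 20 21 22                  
23 24 25 26 27 28 29                   
30 31                                  
                                       
                                       
                                       
                                       
                                       


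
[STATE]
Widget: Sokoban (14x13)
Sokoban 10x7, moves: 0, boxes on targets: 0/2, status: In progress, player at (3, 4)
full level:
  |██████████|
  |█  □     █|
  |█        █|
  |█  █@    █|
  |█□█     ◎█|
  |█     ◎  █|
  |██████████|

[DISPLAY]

██████████    
█  □     █    
█        █    
█  █@    █    
█□█     ◎█    
█     ◎  █    
██████████    
Moves: 0  0/2 
              
              
              
              
              


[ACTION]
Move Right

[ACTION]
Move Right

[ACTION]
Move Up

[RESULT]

██████████    
█  □     █    
█     @  █    
█  █     █    
█□█     ◎█    
█     ◎  █    
██████████    
Moves: 3  0/2 
              
              
              
              
              


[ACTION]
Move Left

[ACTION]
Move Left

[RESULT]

██████████    
█  □     █    
█   @    █    
█  █     █    
█□█     ◎█    
█     ◎  █    
██████████    
Moves: 5  0/2 
              
              
              
              
              


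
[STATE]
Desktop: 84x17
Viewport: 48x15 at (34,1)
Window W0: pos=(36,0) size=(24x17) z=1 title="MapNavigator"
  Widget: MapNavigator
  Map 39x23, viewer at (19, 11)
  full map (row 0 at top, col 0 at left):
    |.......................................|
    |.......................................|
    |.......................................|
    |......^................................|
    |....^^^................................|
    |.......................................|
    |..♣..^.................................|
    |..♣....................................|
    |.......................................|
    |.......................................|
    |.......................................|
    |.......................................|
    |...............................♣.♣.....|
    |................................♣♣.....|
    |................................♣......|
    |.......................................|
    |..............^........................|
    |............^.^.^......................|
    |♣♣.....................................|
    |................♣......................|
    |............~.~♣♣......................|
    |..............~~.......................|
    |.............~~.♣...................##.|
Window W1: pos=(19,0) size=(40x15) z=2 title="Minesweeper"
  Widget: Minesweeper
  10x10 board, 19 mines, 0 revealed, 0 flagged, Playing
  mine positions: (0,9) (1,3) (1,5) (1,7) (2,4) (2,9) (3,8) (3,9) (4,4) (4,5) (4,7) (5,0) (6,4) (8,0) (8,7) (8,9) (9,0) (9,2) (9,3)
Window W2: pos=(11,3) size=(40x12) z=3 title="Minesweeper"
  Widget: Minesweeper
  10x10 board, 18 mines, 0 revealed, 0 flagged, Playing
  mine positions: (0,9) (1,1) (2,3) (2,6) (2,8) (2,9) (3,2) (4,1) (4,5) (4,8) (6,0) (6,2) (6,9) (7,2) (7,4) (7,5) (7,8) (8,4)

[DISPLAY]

                        ┃┃                      
────────────────────────┨┨                      
━━━━━━━━━━━━━━━━┓       ┃┃                      
                ┃       ┃┃                      
────────────────┨       ┃┃                      
                ┃       ┃┃                      
                ┃       ┃┃                      
                ┃       ┃┃                      
                ┃       ┃┃                      
                ┃       ┃┃                      
                ┃       ┃┃                      
                ┃       ┃┃                      
                ┃       ┃┃                      
━━━━━━━━━━━━━━━━┛━━━━━━━┛┃                      
  ┃....^.^.^.............┃                      


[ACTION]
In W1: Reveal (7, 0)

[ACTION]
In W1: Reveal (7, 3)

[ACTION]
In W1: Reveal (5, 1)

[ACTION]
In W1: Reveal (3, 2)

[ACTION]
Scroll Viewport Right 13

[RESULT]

                      ┃┃                        
──────────────────────┨┨                        
━━━━━━━━━━━━━━┓       ┃┃                        
              ┃       ┃┃                        
──────────────┨       ┃┃                        
              ┃       ┃┃                        
              ┃       ┃┃                        
              ┃       ┃┃                        
              ┃       ┃┃                        
              ┃       ┃┃                        
              ┃       ┃┃                        
              ┃       ┃┃                        
              ┃       ┃┃                        
━━━━━━━━━━━━━━┛━━━━━━━┛┃                        
┃....^.^.^.............┃                        
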